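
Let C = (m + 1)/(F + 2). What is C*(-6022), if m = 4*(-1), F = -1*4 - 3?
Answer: -18066/5 ≈ -3613.2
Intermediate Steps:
F = -7 (F = -4 - 3 = -7)
m = -4
C = ⅗ (C = (-4 + 1)/(-7 + 2) = -3/(-5) = -3*(-⅕) = ⅗ ≈ 0.60000)
C*(-6022) = (⅗)*(-6022) = -18066/5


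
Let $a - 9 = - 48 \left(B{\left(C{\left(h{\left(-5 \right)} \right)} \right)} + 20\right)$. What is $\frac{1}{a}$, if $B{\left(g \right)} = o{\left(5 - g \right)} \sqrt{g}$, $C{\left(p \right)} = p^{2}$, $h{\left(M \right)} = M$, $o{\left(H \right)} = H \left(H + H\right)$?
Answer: $- \frac{1}{192951} \approx -5.1827 \cdot 10^{-6}$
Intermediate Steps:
$o{\left(H \right)} = 2 H^{2}$ ($o{\left(H \right)} = H 2 H = 2 H^{2}$)
$B{\left(g \right)} = 2 \sqrt{g} \left(5 - g\right)^{2}$ ($B{\left(g \right)} = 2 \left(5 - g\right)^{2} \sqrt{g} = 2 \sqrt{g} \left(5 - g\right)^{2}$)
$a = -192951$ ($a = 9 - 48 \left(2 \sqrt{\left(-5\right)^{2}} \left(-5 + \left(-5\right)^{2}\right)^{2} + 20\right) = 9 - 48 \left(2 \sqrt{25} \left(-5 + 25\right)^{2} + 20\right) = 9 - 48 \left(2 \cdot 5 \cdot 20^{2} + 20\right) = 9 - 48 \left(2 \cdot 5 \cdot 400 + 20\right) = 9 - 48 \left(4000 + 20\right) = 9 - 192960 = -192951$)
$\frac{1}{a} = \frac{1}{-192951} = - \frac{1}{192951}$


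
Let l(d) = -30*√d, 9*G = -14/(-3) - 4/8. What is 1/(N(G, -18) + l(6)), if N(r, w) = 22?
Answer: -11/2458 - 15*√6/2458 ≈ -0.019423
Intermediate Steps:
G = 25/54 (G = (-14/(-3) - 4/8)/9 = (-14*(-⅓) - 4*⅛)/9 = (14/3 - ½)/9 = (⅑)*(25/6) = 25/54 ≈ 0.46296)
1/(N(G, -18) + l(6)) = 1/(22 - 30*√6)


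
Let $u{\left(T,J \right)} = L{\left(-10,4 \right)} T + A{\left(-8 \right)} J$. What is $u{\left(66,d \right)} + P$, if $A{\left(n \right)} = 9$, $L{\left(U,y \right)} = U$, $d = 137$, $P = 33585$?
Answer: $34158$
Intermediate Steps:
$u{\left(T,J \right)} = - 10 T + 9 J$
$u{\left(66,d \right)} + P = \left(\left(-10\right) 66 + 9 \cdot 137\right) + 33585 = \left(-660 + 1233\right) + 33585 = 573 + 33585 = 34158$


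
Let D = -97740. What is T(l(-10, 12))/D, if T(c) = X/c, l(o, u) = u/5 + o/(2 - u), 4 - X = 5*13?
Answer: 61/332316 ≈ 0.00018356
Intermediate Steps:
X = -61 (X = 4 - 5*13 = 4 - 1*65 = 4 - 65 = -61)
l(o, u) = u/5 + o/(2 - u) (l(o, u) = u*(⅕) + o/(2 - u) = u/5 + o/(2 - u))
T(c) = -61/c
T(l(-10, 12))/D = -61*5*(-2 + 12)/(12² - 5*(-10) - 2*12)/(-97740) = -61*50/(144 + 50 - 24)*(-1/97740) = -61/((⅕)*(⅒)*170)*(-1/97740) = -61/17/5*(-1/97740) = -61*5/17*(-1/97740) = -305/17*(-1/97740) = 61/332316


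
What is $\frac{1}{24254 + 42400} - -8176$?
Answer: $\frac{544963105}{66654} \approx 8176.0$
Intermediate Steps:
$\frac{1}{24254 + 42400} - -8176 = \frac{1}{66654} + 8176 = \frac{544963105}{66654}$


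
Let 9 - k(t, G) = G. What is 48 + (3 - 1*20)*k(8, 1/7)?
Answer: -718/7 ≈ -102.57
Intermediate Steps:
k(t, G) = 9 - G
48 + (3 - 1*20)*k(8, 1/7) = 48 + (3 - 1*20)*(9 - 1/7) = 48 + (3 - 20)*(9 - 1*⅐) = 48 - 17*(9 - ⅐) = 48 - 17*62/7 = 48 - 1054/7 = -718/7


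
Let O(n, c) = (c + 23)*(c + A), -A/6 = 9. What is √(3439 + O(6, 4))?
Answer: √2089 ≈ 45.706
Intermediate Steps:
A = -54 (A = -6*9 = -54)
O(n, c) = (-54 + c)*(23 + c) (O(n, c) = (c + 23)*(c - 54) = (23 + c)*(-54 + c) = (-54 + c)*(23 + c))
√(3439 + O(6, 4)) = √(3439 + (-1242 + 4² - 31*4)) = √(3439 + (-1242 + 16 - 124)) = √(3439 - 1350) = √2089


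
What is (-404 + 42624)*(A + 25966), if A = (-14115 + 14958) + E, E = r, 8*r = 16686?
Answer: 1219936345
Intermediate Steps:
r = 8343/4 (r = (⅛)*16686 = 8343/4 ≈ 2085.8)
E = 8343/4 ≈ 2085.8
A = 11715/4 (A = (-14115 + 14958) + 8343/4 = 843 + 8343/4 = 11715/4 ≈ 2928.8)
(-404 + 42624)*(A + 25966) = (-404 + 42624)*(11715/4 + 25966) = 42220*(115579/4) = 1219936345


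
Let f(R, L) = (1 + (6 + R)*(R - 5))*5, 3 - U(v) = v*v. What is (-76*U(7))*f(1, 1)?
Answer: -471960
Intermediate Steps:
U(v) = 3 - v² (U(v) = 3 - v*v = 3 - v²)
f(R, L) = 5 + 5*(-5 + R)*(6 + R) (f(R, L) = (1 + (6 + R)*(-5 + R))*5 = (1 + (-5 + R)*(6 + R))*5 = 5 + 5*(-5 + R)*(6 + R))
(-76*U(7))*f(1, 1) = (-76*(3 - 1*7²))*(-145 + 5*1 + 5*1²) = (-76*(3 - 1*49))*(-145 + 5 + 5*1) = (-76*(3 - 49))*(-145 + 5 + 5) = -76*(-46)*(-135) = 3496*(-135) = -471960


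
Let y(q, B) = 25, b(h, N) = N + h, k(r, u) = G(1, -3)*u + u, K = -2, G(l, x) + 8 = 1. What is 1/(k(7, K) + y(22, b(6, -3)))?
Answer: 1/37 ≈ 0.027027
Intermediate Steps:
G(l, x) = -7 (G(l, x) = -8 + 1 = -7)
k(r, u) = -6*u (k(r, u) = -7*u + u = -6*u)
1/(k(7, K) + y(22, b(6, -3))) = 1/(-6*(-2) + 25) = 1/(12 + 25) = 1/37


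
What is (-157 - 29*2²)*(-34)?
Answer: 9282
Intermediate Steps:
(-157 - 29*2²)*(-34) = (-157 - 29*4)*(-34) = (-157 - 116)*(-34) = -273*(-34) = 9282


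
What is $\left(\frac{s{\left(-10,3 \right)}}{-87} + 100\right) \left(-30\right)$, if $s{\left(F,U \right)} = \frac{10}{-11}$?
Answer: $- \frac{957100}{319} \approx -3000.3$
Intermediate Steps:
$s{\left(F,U \right)} = - \frac{10}{11}$ ($s{\left(F,U \right)} = 10 \left(- \frac{1}{11}\right) = - \frac{10}{11}$)
$\left(\frac{s{\left(-10,3 \right)}}{-87} + 100\right) \left(-30\right) = \left(- \frac{10}{11 \left(-87\right)} + 100\right) \left(-30\right) = \left(\left(- \frac{10}{11}\right) \left(- \frac{1}{87}\right) + 100\right) \left(-30\right) = \left(\frac{10}{957} + 100\right) \left(-30\right) = \frac{95710}{957} \left(-30\right) = - \frac{957100}{319}$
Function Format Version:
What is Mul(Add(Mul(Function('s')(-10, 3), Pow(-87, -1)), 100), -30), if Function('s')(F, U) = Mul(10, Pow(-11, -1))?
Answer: Rational(-957100, 319) ≈ -3000.3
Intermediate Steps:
Function('s')(F, U) = Rational(-10, 11) (Function('s')(F, U) = Mul(10, Rational(-1, 11)) = Rational(-10, 11))
Mul(Add(Mul(Function('s')(-10, 3), Pow(-87, -1)), 100), -30) = Mul(Add(Mul(Rational(-10, 11), Pow(-87, -1)), 100), -30) = Mul(Add(Mul(Rational(-10, 11), Rational(-1, 87)), 100), -30) = Mul(Add(Rational(10, 957), 100), -30) = Mul(Rational(95710, 957), -30) = Rational(-957100, 319)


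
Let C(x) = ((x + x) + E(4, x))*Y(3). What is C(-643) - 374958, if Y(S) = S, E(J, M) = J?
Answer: -378804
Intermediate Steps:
C(x) = 12 + 6*x (C(x) = ((x + x) + 4)*3 = (2*x + 4)*3 = (4 + 2*x)*3 = 12 + 6*x)
C(-643) - 374958 = (12 + 6*(-643)) - 374958 = (12 - 3858) - 374958 = -3846 - 374958 = -378804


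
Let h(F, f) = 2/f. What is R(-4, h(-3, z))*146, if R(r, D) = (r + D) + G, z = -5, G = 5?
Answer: 438/5 ≈ 87.600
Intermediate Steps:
R(r, D) = 5 + D + r (R(r, D) = (r + D) + 5 = (D + r) + 5 = 5 + D + r)
R(-4, h(-3, z))*146 = (5 + 2/(-5) - 4)*146 = (5 + 2*(-1/5) - 4)*146 = (5 - 2/5 - 4)*146 = (3/5)*146 = 438/5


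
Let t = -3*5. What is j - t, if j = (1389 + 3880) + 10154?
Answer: 15438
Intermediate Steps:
t = -15
j = 15423 (j = 5269 + 10154 = 15423)
j - t = 15423 - 1*(-15) = 15423 + 15 = 15438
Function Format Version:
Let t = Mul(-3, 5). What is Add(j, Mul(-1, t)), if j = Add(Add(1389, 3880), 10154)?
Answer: 15438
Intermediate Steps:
t = -15
j = 15423 (j = Add(5269, 10154) = 15423)
Add(j, Mul(-1, t)) = Add(15423, Mul(-1, -15)) = Add(15423, 15) = 15438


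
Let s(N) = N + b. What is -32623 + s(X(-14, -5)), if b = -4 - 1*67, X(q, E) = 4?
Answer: -32690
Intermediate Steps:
b = -71 (b = -4 - 67 = -71)
s(N) = -71 + N (s(N) = N - 71 = -71 + N)
-32623 + s(X(-14, -5)) = -32623 + (-71 + 4) = -32623 - 67 = -32690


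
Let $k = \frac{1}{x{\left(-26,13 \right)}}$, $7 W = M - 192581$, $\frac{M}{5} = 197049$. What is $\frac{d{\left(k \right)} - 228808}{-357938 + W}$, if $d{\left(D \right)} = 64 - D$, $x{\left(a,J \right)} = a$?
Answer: $\frac{41631401}{44535452} \approx 0.93479$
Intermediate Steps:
$M = 985245$ ($M = 5 \cdot 197049 = 985245$)
$W = \frac{792664}{7}$ ($W = \frac{985245 - 192581}{7} = \frac{1}{7} \cdot 792664 = \frac{792664}{7} \approx 1.1324 \cdot 10^{5}$)
$k = - \frac{1}{26}$ ($k = \frac{1}{-26} = - \frac{1}{26} \approx -0.038462$)
$\frac{d{\left(k \right)} - 228808}{-357938 + W} = \frac{\left(64 - - \frac{1}{26}\right) - 228808}{-357938 + \frac{792664}{7}} = \frac{\left(64 + \frac{1}{26}\right) - 228808}{- \frac{1712902}{7}} = \left(\frac{1665}{26} - 228808\right) \left(- \frac{7}{1712902}\right) = \left(- \frac{5947343}{26}\right) \left(- \frac{7}{1712902}\right) = \frac{41631401}{44535452}$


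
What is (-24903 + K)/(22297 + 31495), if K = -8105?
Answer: -2063/3362 ≈ -0.61362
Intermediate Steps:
(-24903 + K)/(22297 + 31495) = (-24903 - 8105)/(22297 + 31495) = -33008/53792 = -33008*1/53792 = -2063/3362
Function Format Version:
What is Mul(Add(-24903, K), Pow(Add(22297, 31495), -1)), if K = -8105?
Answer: Rational(-2063, 3362) ≈ -0.61362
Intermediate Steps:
Mul(Add(-24903, K), Pow(Add(22297, 31495), -1)) = Mul(Add(-24903, -8105), Pow(Add(22297, 31495), -1)) = Mul(-33008, Pow(53792, -1)) = Mul(-33008, Rational(1, 53792)) = Rational(-2063, 3362)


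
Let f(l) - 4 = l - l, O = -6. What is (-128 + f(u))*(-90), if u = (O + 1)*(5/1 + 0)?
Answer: 11160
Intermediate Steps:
u = -25 (u = (-6 + 1)*(5/1 + 0) = -5*(5*1 + 0) = -5*(5 + 0) = -5*5 = -25)
f(l) = 4 (f(l) = 4 + (l - l) = 4 + 0 = 4)
(-128 + f(u))*(-90) = (-128 + 4)*(-90) = -124*(-90) = 11160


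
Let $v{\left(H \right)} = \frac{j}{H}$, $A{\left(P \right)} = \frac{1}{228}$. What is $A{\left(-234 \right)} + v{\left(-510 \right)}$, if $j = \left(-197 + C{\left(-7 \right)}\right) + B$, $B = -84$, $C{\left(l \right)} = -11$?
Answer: $\frac{3727}{6460} \approx 0.57693$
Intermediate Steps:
$A{\left(P \right)} = \frac{1}{228}$
$j = -292$ ($j = \left(-197 - 11\right) - 84 = -208 - 84 = -292$)
$v{\left(H \right)} = - \frac{292}{H}$
$A{\left(-234 \right)} + v{\left(-510 \right)} = \frac{1}{228} - \frac{292}{-510} = \frac{1}{228} - - \frac{146}{255} = \frac{1}{228} + \frac{146}{255} = \frac{3727}{6460}$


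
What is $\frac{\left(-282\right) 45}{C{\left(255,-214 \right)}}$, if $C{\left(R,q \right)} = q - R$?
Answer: $\frac{12690}{469} \approx 27.058$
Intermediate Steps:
$\frac{\left(-282\right) 45}{C{\left(255,-214 \right)}} = \frac{\left(-282\right) 45}{-214 - 255} = - \frac{12690}{-214 - 255} = - \frac{12690}{-469} = \left(-12690\right) \left(- \frac{1}{469}\right) = \frac{12690}{469}$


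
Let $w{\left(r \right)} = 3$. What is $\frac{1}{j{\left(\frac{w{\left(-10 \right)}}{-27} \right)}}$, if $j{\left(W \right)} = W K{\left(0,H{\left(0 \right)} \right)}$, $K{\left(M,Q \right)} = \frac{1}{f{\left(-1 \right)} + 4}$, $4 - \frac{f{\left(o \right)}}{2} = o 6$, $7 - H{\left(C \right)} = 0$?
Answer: $-216$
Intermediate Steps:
$H{\left(C \right)} = 7$ ($H{\left(C \right)} = 7 - 0 = 7 + 0 = 7$)
$f{\left(o \right)} = 8 - 12 o$ ($f{\left(o \right)} = 8 - 2 o 6 = 8 - 2 \cdot 6 o = 8 - 12 o$)
$K{\left(M,Q \right)} = \frac{1}{24}$ ($K{\left(M,Q \right)} = \frac{1}{\left(8 - -12\right) + 4} = \frac{1}{\left(8 + 12\right) + 4} = \frac{1}{20 + 4} = \frac{1}{24}$)
$j{\left(W \right)} = \frac{W}{24}$ ($j{\left(W \right)} = W \frac{1}{24} = \frac{W}{24}$)
$\frac{1}{j{\left(\frac{w{\left(-10 \right)}}{-27} \right)}} = \frac{1}{\frac{1}{24} \frac{3}{-27}} = \frac{1}{\frac{1}{24} \cdot 3 \left(- \frac{1}{27}\right)} = \frac{1}{\frac{1}{24} \left(- \frac{1}{9}\right)} = \frac{1}{- \frac{1}{216}} = -216$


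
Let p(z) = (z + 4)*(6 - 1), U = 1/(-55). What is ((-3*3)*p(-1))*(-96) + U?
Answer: 712799/55 ≈ 12960.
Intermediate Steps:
U = -1/55 ≈ -0.018182
p(z) = 20 + 5*z (p(z) = (4 + z)*5 = 20 + 5*z)
((-3*3)*p(-1))*(-96) + U = ((-3*3)*(20 + 5*(-1)))*(-96) - 1/55 = -9*(20 - 5)*(-96) - 1/55 = -9*15*(-96) - 1/55 = -135*(-96) - 1/55 = 12960 - 1/55 = 712799/55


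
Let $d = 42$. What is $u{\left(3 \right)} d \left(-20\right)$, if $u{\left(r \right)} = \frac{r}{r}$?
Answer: $-840$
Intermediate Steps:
$u{\left(r \right)} = 1$
$u{\left(3 \right)} d \left(-20\right) = 1 \cdot 42 \left(-20\right) = 42 \left(-20\right) = -840$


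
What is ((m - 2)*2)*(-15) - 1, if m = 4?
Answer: -61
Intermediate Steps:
((m - 2)*2)*(-15) - 1 = ((4 - 2)*2)*(-15) - 1 = (2*2)*(-15) - 1 = 4*(-15) - 1 = -60 - 1 = -61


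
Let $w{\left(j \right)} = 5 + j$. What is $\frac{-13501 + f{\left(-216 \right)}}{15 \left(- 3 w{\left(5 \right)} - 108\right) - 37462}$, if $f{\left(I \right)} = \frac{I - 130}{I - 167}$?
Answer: $\frac{5170537}{15140756} \approx 0.3415$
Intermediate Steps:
$f{\left(I \right)} = \frac{-130 + I}{-167 + I}$
$\frac{-13501 + f{\left(-216 \right)}}{15 \left(- 3 w{\left(5 \right)} - 108\right) - 37462} = \frac{-13501 + \frac{-130 - 216}{-167 - 216}}{15 \left(- 3 \left(5 + 5\right) - 108\right) - 37462} = \frac{-13501 + \frac{1}{-383} \left(-346\right)}{15 \left(\left(-3\right) 10 - 108\right) - 37462} = \frac{-13501 - - \frac{346}{383}}{15 \left(-30 - 108\right) - 37462} = \frac{-13501 + \frac{346}{383}}{15 \left(-138\right) - 37462} = - \frac{5170537}{383 \left(-2070 - 37462\right)} = - \frac{5170537}{383 \left(-39532\right)} = \left(- \frac{5170537}{383}\right) \left(- \frac{1}{39532}\right) = \frac{5170537}{15140756}$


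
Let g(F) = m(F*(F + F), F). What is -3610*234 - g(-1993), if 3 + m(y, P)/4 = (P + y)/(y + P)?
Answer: -844732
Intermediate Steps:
m(y, P) = -8 (m(y, P) = -12 + 4*((P + y)/(y + P)) = -12 + 4*((P + y)/(P + y)) = -12 + 4*1 = -12 + 4 = -8)
g(F) = -8
-3610*234 - g(-1993) = -3610*234 - 1*(-8) = -844740 + 8 = -844732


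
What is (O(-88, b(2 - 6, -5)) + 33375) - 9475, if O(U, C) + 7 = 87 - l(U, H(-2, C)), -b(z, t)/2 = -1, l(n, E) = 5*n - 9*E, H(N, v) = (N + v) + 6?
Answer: 24474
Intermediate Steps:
H(N, v) = 6 + N + v
l(n, E) = -9*E + 5*n
b(z, t) = 2 (b(z, t) = -2*(-1) = 2)
O(U, C) = 116 - 5*U + 9*C (O(U, C) = -7 + (87 - (-9*(6 - 2 + C) + 5*U)) = -7 + (87 - (-9*(4 + C) + 5*U)) = -7 + (87 - ((-36 - 9*C) + 5*U)) = -7 + (87 - (-36 - 9*C + 5*U)) = -7 + (87 + (36 - 5*U + 9*C)) = -7 + (123 - 5*U + 9*C) = 116 - 5*U + 9*C)
(O(-88, b(2 - 6, -5)) + 33375) - 9475 = ((116 - 5*(-88) + 9*2) + 33375) - 9475 = ((116 + 440 + 18) + 33375) - 9475 = (574 + 33375) - 9475 = 33949 - 9475 = 24474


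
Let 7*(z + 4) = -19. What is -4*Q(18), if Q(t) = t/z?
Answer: 504/47 ≈ 10.723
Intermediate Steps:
z = -47/7 (z = -4 + (⅐)*(-19) = -4 - 19/7 = -47/7 ≈ -6.7143)
Q(t) = -7*t/47 (Q(t) = t/(-47/7) = t*(-7/47) = -7*t/47)
-4*Q(18) = -(-28)*18/47 = -4*(-126/47) = 504/47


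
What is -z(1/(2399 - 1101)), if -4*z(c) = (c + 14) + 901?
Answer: 1187671/5192 ≈ 228.75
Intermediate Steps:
z(c) = -915/4 - c/4 (z(c) = -((c + 14) + 901)/4 = -((14 + c) + 901)/4 = -(915 + c)/4 = -915/4 - c/4)
-z(1/(2399 - 1101)) = -(-915/4 - 1/(4*(2399 - 1101))) = -(-915/4 - ¼/1298) = -(-915/4 - ¼*1/1298) = -(-915/4 - 1/5192) = -1*(-1187671/5192) = 1187671/5192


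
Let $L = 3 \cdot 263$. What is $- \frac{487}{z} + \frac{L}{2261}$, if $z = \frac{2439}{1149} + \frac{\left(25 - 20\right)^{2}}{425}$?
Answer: $- \frac{7158100721}{32115244} \approx -222.89$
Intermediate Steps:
$L = 789$
$z = \frac{14204}{6511}$ ($z = 2439 \cdot \frac{1}{1149} + 5^{2} \cdot \frac{1}{425} = \frac{813}{383} + 25 \cdot \frac{1}{425} = \frac{813}{383} + \frac{1}{17} = \frac{14204}{6511} \approx 2.1815$)
$- \frac{487}{z} + \frac{L}{2261} = - \frac{487}{\frac{14204}{6511}} + \frac{789}{2261} = \left(-487\right) \frac{6511}{14204} + 789 \cdot \frac{1}{2261} = - \frac{3170857}{14204} + \frac{789}{2261} = - \frac{7158100721}{32115244}$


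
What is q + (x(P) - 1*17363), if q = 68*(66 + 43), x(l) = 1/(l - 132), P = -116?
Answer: -2467849/248 ≈ -9951.0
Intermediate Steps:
x(l) = 1/(-132 + l)
q = 7412 (q = 68*109 = 7412)
q + (x(P) - 1*17363) = 7412 + (1/(-132 - 116) - 1*17363) = 7412 + (1/(-248) - 17363) = 7412 + (-1/248 - 17363) = 7412 - 4306025/248 = -2467849/248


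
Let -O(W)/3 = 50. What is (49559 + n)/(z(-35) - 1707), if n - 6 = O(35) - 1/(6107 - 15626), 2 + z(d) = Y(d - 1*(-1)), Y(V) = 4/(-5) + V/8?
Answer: -9407627720/326320839 ≈ -28.829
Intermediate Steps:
Y(V) = -⅘ + V/8 (Y(V) = 4*(-⅕) + V*(⅛) = -⅘ + V/8)
z(d) = -107/40 + d/8 (z(d) = -2 + (-⅘ + (d - 1*(-1))/8) = -2 + (-⅘ + (d + 1)/8) = -2 + (-⅘ + (1 + d)/8) = -2 + (-⅘ + (⅛ + d/8)) = -2 + (-27/40 + d/8) = -107/40 + d/8)
O(W) = -150 (O(W) = -3*50 = -150)
n = -1370735/9519 (n = 6 + (-150 - 1/(6107 - 15626)) = 6 + (-150 - 1/(-9519)) = 6 + (-150 - 1*(-1/9519)) = 6 + (-150 + 1/9519) = 6 - 1427849/9519 = -1370735/9519 ≈ -144.00)
(49559 + n)/(z(-35) - 1707) = (49559 - 1370735/9519)/((-107/40 + (⅛)*(-35)) - 1707) = 470381386/(9519*((-107/40 - 35/8) - 1707)) = 470381386/(9519*(-141/20 - 1707)) = 470381386/(9519*(-34281/20)) = (470381386/9519)*(-20/34281) = -9407627720/326320839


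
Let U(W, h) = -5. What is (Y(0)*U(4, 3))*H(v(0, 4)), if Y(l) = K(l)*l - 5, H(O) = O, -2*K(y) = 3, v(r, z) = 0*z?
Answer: 0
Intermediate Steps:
v(r, z) = 0
K(y) = -3/2 (K(y) = -½*3 = -3/2)
Y(l) = -5 - 3*l/2 (Y(l) = -3*l/2 - 5 = -5 - 3*l/2)
(Y(0)*U(4, 3))*H(v(0, 4)) = ((-5 - 3/2*0)*(-5))*0 = ((-5 + 0)*(-5))*0 = -5*(-5)*0 = 25*0 = 0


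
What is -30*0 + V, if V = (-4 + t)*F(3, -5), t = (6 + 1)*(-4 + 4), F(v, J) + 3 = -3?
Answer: 24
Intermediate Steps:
F(v, J) = -6 (F(v, J) = -3 - 3 = -6)
t = 0 (t = 7*0 = 0)
V = 24 (V = (-4 + 0)*(-6) = -4*(-6) = 24)
-30*0 + V = -30*0 + 24 = 0 + 24 = 24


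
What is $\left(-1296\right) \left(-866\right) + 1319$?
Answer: $1123655$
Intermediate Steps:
$\left(-1296\right) \left(-866\right) + 1319 = 1122336 + 1319 = 1123655$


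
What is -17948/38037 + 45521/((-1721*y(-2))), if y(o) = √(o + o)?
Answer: -17948/38037 + 45521*I/3442 ≈ -0.47186 + 13.225*I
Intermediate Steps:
y(o) = √2*√o (y(o) = √(2*o) = √2*√o)
-17948/38037 + 45521/((-1721*y(-2))) = -17948/38037 + 45521/((-1721*√2*√(-2))) = -17948*1/38037 + 45521/((-1721*√2*I*√2)) = -17948/38037 + 45521/((-3442*I)) = -17948/38037 + 45521*(I/3442) = -17948/38037 + 45521*I/3442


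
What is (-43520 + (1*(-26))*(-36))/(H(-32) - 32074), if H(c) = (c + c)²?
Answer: 21292/13989 ≈ 1.5221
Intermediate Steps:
H(c) = 4*c² (H(c) = (2*c)² = 4*c²)
(-43520 + (1*(-26))*(-36))/(H(-32) - 32074) = (-43520 + (1*(-26))*(-36))/(4*(-32)² - 32074) = (-43520 - 26*(-36))/(4*1024 - 32074) = (-43520 + 936)/(4096 - 32074) = -42584/(-27978) = -42584*(-1/27978) = 21292/13989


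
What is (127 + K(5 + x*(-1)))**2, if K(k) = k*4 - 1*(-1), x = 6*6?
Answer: 16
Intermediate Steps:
x = 36
K(k) = 1 + 4*k (K(k) = 4*k + 1 = 1 + 4*k)
(127 + K(5 + x*(-1)))**2 = (127 + (1 + 4*(5 + 36*(-1))))**2 = (127 + (1 + 4*(5 - 36)))**2 = (127 + (1 + 4*(-31)))**2 = (127 + (1 - 124))**2 = (127 - 123)**2 = 4**2 = 16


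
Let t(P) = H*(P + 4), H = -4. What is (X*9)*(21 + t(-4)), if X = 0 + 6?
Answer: 1134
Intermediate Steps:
t(P) = -16 - 4*P (t(P) = -4*(P + 4) = -4*(4 + P) = -16 - 4*P)
X = 6
(X*9)*(21 + t(-4)) = (6*9)*(21 + (-16 - 4*(-4))) = 54*(21 + (-16 + 16)) = 54*(21 + 0) = 54*21 = 1134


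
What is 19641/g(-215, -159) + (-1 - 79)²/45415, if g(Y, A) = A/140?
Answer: -8325228300/481399 ≈ -17294.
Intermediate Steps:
g(Y, A) = A/140 (g(Y, A) = A*(1/140) = A/140)
19641/g(-215, -159) + (-1 - 79)²/45415 = 19641/(((1/140)*(-159))) + (-1 - 79)²/45415 = 19641/(-159/140) + (-80)²*(1/45415) = 19641*(-140/159) + 6400*(1/45415) = -916580/53 + 1280/9083 = -8325228300/481399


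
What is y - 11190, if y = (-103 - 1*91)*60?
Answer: -22830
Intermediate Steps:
y = -11640 (y = (-103 - 91)*60 = -194*60 = -11640)
y - 11190 = -11640 - 11190 = -22830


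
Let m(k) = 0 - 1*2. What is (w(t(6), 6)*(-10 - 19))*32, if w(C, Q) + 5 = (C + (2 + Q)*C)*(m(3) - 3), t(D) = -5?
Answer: -204160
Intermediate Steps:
m(k) = -2 (m(k) = 0 - 2 = -2)
w(C, Q) = -5 - 5*C - 5*C*(2 + Q) (w(C, Q) = -5 + (C + (2 + Q)*C)*(-2 - 3) = -5 + (C + C*(2 + Q))*(-5) = -5 + (-5*C - 5*C*(2 + Q)) = -5 - 5*C - 5*C*(2 + Q))
(w(t(6), 6)*(-10 - 19))*32 = ((-5 - 15*(-5) - 5*(-5)*6)*(-10 - 19))*32 = ((-5 + 75 + 150)*(-29))*32 = (220*(-29))*32 = -6380*32 = -204160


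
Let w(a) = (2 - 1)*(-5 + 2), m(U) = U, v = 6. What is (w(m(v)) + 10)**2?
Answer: 49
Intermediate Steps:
w(a) = -3 (w(a) = 1*(-3) = -3)
(w(m(v)) + 10)**2 = (-3 + 10)**2 = 7**2 = 49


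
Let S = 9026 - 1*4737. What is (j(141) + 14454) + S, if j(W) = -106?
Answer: 18637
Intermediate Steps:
S = 4289 (S = 9026 - 4737 = 4289)
(j(141) + 14454) + S = (-106 + 14454) + 4289 = 14348 + 4289 = 18637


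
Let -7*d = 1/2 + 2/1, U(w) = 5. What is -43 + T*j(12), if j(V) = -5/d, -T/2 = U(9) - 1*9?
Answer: 69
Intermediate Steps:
T = 8 (T = -2*(5 - 1*9) = -2*(5 - 9) = -2*(-4) = 8)
d = -5/14 (d = -(1/2 + 2/1)/7 = -(1*(½) + 2*1)/7 = -(½ + 2)/7 = -⅐*5/2 = -5/14 ≈ -0.35714)
j(V) = 14 (j(V) = -5/(-5/14) = -5*(-14/5) = 14)
-43 + T*j(12) = -43 + 8*14 = -43 + 112 = 69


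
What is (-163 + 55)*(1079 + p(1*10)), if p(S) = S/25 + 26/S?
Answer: -116856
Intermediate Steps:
p(S) = 26/S + S/25 (p(S) = S*(1/25) + 26/S = S/25 + 26/S = 26/S + S/25)
(-163 + 55)*(1079 + p(1*10)) = (-163 + 55)*(1079 + (26/((1*10)) + (1*10)/25)) = -108*(1079 + (26/10 + (1/25)*10)) = -108*(1079 + (26*(1/10) + 2/5)) = -108*(1079 + (13/5 + 2/5)) = -108*(1079 + 3) = -108*1082 = -116856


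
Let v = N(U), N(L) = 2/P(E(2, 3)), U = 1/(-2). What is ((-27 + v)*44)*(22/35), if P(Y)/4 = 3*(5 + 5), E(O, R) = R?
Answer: -391798/525 ≈ -746.28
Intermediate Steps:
U = -1/2 ≈ -0.50000
P(Y) = 120 (P(Y) = 4*(3*(5 + 5)) = 4*(3*10) = 4*30 = 120)
N(L) = 1/60 (N(L) = 2/120 = 2*(1/120) = 1/60)
v = 1/60 ≈ 0.016667
((-27 + v)*44)*(22/35) = ((-27 + 1/60)*44)*(22/35) = (-1619/60*44)*(22*(1/35)) = -17809/15*22/35 = -391798/525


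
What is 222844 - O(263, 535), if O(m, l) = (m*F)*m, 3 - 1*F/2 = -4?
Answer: -745522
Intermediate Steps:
F = 14 (F = 6 - 2*(-4) = 6 + 8 = 14)
O(m, l) = 14*m² (O(m, l) = (m*14)*m = (14*m)*m = 14*m²)
222844 - O(263, 535) = 222844 - 14*263² = 222844 - 14*69169 = 222844 - 1*968366 = 222844 - 968366 = -745522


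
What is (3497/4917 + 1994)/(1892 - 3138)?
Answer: -9807995/6126582 ≈ -1.6009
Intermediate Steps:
(3497/4917 + 1994)/(1892 - 3138) = (3497*(1/4917) + 1994)/(-1246) = (3497/4917 + 1994)*(-1/1246) = (9807995/4917)*(-1/1246) = -9807995/6126582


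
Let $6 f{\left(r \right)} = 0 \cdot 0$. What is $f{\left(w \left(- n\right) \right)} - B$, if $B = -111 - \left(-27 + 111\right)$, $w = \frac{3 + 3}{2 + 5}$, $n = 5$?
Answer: $195$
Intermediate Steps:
$w = \frac{6}{7} \approx 0.85714$
$B = -195$ ($B = -111 - 84 = -195$)
$f{\left(r \right)} = 0$ ($f{\left(r \right)} = \frac{0 \cdot 0}{6} = \frac{1}{6} \cdot 0 = 0$)
$f{\left(w \left(- n\right) \right)} - B = 0 - -195 = 0 + 195 = 195$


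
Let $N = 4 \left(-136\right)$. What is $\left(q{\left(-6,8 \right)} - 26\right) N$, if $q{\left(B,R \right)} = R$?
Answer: $9792$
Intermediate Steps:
$N = -544$
$\left(q{\left(-6,8 \right)} - 26\right) N = \left(8 - 26\right) \left(-544\right) = \left(-18\right) \left(-544\right) = 9792$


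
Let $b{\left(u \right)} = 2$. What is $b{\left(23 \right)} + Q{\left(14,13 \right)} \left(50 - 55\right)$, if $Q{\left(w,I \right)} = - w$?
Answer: $72$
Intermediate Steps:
$b{\left(23 \right)} + Q{\left(14,13 \right)} \left(50 - 55\right) = 2 + \left(-1\right) 14 \left(50 - 55\right) = 2 - -70 = 2 + 70 = 72$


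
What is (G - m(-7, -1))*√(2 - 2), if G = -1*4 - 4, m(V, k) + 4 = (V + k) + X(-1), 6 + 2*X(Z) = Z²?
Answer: 0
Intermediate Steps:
X(Z) = -3 + Z²/2
m(V, k) = -13/2 + V + k (m(V, k) = -4 + ((V + k) + (-3 + (½)*(-1)²)) = -4 + ((V + k) + (-3 + (½)*1)) = -4 + ((V + k) + (-3 + ½)) = -4 + ((V + k) - 5/2) = -4 + (-5/2 + V + k) = -13/2 + V + k)
G = -8 (G = -4 - 4 = -8)
(G - m(-7, -1))*√(2 - 2) = (-8 - (-13/2 - 7 - 1))*√(2 - 2) = (-8 - 1*(-29/2))*√0 = (-8 + 29/2)*0 = (13/2)*0 = 0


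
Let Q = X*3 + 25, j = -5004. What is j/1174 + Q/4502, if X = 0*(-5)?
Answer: -11249329/2642674 ≈ -4.2568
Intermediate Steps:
X = 0
Q = 25 (Q = 0*3 + 25 = 0 + 25 = 25)
j/1174 + Q/4502 = -5004/1174 + 25/4502 = -5004*1/1174 + 25*(1/4502) = -2502/587 + 25/4502 = -11249329/2642674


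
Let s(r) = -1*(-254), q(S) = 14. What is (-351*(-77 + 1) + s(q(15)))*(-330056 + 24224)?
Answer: -8236055760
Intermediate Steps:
s(r) = 254
(-351*(-77 + 1) + s(q(15)))*(-330056 + 24224) = (-351*(-77 + 1) + 254)*(-330056 + 24224) = (-351*(-76) + 254)*(-305832) = (26676 + 254)*(-305832) = 26930*(-305832) = -8236055760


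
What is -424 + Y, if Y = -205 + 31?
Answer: -598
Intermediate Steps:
Y = -174
-424 + Y = -424 - 174 = -598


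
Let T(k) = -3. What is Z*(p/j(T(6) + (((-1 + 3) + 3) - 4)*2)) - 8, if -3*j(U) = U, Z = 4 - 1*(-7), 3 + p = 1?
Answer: -74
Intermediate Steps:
p = -2 (p = -3 + 1 = -2)
Z = 11 (Z = 4 + 7 = 11)
j(U) = -U/3
Z*(p/j(T(6) + (((-1 + 3) + 3) - 4)*2)) - 8 = 11*(-2*(-3/(-3 + (((-1 + 3) + 3) - 4)*2))) - 8 = 11*(-2*(-3/(-3 + ((2 + 3) - 4)*2))) - 8 = 11*(-2*(-3/(-3 + (5 - 4)*2))) - 8 = 11*(-2*(-3/(-3 + 1*2))) - 8 = 11*(-2*(-3/(-3 + 2))) - 8 = 11*(-2/((-⅓*(-1)))) - 8 = 11*(-2/⅓) - 8 = 11*(-2*3) - 8 = 11*(-6) - 8 = -66 - 8 = -74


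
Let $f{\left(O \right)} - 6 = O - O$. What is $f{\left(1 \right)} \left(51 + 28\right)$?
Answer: $474$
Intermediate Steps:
$f{\left(O \right)} = 6$ ($f{\left(O \right)} = 6 + \left(O - O\right) = 6 + 0 = 6$)
$f{\left(1 \right)} \left(51 + 28\right) = 6 \left(51 + 28\right) = 6 \cdot 79 = 474$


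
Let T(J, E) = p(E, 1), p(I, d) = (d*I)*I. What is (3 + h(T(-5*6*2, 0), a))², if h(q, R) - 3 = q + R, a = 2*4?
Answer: 196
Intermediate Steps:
p(I, d) = d*I² (p(I, d) = (I*d)*I = d*I²)
T(J, E) = E² (T(J, E) = 1*E² = E²)
a = 8
h(q, R) = 3 + R + q (h(q, R) = 3 + (q + R) = 3 + (R + q) = 3 + R + q)
(3 + h(T(-5*6*2, 0), a))² = (3 + (3 + 8 + 0²))² = (3 + (3 + 8 + 0))² = (3 + 11)² = 14² = 196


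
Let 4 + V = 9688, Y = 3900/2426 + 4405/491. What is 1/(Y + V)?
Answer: 595583/5773926487 ≈ 0.00010315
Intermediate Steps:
Y = 6300715/595583 (Y = 3900*(1/2426) + 4405*(1/491) = 1950/1213 + 4405/491 = 6300715/595583 ≈ 10.579)
V = 9684 (V = -4 + 9688 = 9684)
1/(Y + V) = 1/(6300715/595583 + 9684) = 1/(5773926487/595583) = 595583/5773926487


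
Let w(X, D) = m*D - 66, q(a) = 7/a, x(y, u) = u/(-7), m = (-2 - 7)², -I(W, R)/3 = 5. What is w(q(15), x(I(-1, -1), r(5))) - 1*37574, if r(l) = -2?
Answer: -263318/7 ≈ -37617.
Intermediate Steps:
I(W, R) = -15 (I(W, R) = -3*5 = -15)
m = 81 (m = (-9)² = 81)
x(y, u) = -u/7 (x(y, u) = u*(-⅐) = -u/7)
w(X, D) = -66 + 81*D (w(X, D) = 81*D - 66 = -66 + 81*D)
w(q(15), x(I(-1, -1), r(5))) - 1*37574 = (-66 + 81*(-⅐*(-2))) - 1*37574 = (-66 + 81*(2/7)) - 37574 = (-66 + 162/7) - 37574 = -300/7 - 37574 = -263318/7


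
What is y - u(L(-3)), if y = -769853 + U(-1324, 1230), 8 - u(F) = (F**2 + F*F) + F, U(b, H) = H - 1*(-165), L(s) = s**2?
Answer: -768295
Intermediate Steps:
U(b, H) = 165 + H (U(b, H) = H + 165 = 165 + H)
u(F) = 8 - F - 2*F**2 (u(F) = 8 - ((F**2 + F*F) + F) = 8 - ((F**2 + F**2) + F) = 8 - (2*F**2 + F) = 8 - (F + 2*F**2) = 8 + (-F - 2*F**2) = 8 - F - 2*F**2)
y = -768458 (y = -769853 + (165 + 1230) = -769853 + 1395 = -768458)
y - u(L(-3)) = -768458 - (8 - 1*(-3)**2 - 2*((-3)**2)**2) = -768458 - (8 - 1*9 - 2*9**2) = -768458 - (8 - 9 - 2*81) = -768458 - (8 - 9 - 162) = -768458 - 1*(-163) = -768458 + 163 = -768295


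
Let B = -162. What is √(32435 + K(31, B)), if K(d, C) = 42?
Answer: √32477 ≈ 180.21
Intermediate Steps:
√(32435 + K(31, B)) = √(32435 + 42) = √32477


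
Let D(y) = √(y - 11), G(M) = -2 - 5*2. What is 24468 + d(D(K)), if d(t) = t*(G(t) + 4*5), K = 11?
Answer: 24468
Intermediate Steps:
G(M) = -12 (G(M) = -2 - 10 = -12)
D(y) = √(-11 + y)
d(t) = 8*t (d(t) = t*(-12 + 4*5) = t*(-12 + 20) = t*8 = 8*t)
24468 + d(D(K)) = 24468 + 8*√(-11 + 11) = 24468 + 8*√0 = 24468 + 8*0 = 24468 + 0 = 24468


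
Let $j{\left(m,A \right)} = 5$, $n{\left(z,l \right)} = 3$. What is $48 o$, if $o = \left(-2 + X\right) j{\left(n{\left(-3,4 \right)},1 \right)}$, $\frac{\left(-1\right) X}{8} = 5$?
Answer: $-10080$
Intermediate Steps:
$X = -40$ ($X = \left(-8\right) 5 = -40$)
$o = -210$ ($o = \left(-2 - 40\right) 5 = \left(-42\right) 5 = -210$)
$48 o = 48 \left(-210\right) = -10080$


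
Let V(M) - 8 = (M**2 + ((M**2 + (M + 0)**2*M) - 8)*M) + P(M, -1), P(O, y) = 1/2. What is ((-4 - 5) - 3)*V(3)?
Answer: -1218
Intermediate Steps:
P(O, y) = 1/2
V(M) = 17/2 + M**2 + M*(-8 + M**2 + M**3) (V(M) = 8 + ((M**2 + ((M**2 + (M + 0)**2*M) - 8)*M) + 1/2) = 8 + ((M**2 + ((M**2 + M**2*M) - 8)*M) + 1/2) = 8 + ((M**2 + ((M**2 + M**3) - 8)*M) + 1/2) = 8 + ((M**2 + (-8 + M**2 + M**3)*M) + 1/2) = 8 + ((M**2 + M*(-8 + M**2 + M**3)) + 1/2) = 8 + (1/2 + M**2 + M*(-8 + M**2 + M**3)) = 17/2 + M**2 + M*(-8 + M**2 + M**3))
((-4 - 5) - 3)*V(3) = ((-4 - 5) - 3)*(17/2 + 3**2 + 3**3 + 3**4 - 8*3) = (-9 - 3)*(17/2 + 9 + 27 + 81 - 24) = -12*203/2 = -1218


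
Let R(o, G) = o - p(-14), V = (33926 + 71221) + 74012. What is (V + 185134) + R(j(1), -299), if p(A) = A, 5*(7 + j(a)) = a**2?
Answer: 1821501/5 ≈ 3.6430e+5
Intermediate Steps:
j(a) = -7 + a**2/5
V = 179159 (V = 105147 + 74012 = 179159)
R(o, G) = 14 + o (R(o, G) = o - 1*(-14) = o + 14 = 14 + o)
(V + 185134) + R(j(1), -299) = (179159 + 185134) + (14 + (-7 + (1/5)*1**2)) = 364293 + (14 + (-7 + (1/5)*1)) = 364293 + (14 + (-7 + 1/5)) = 364293 + (14 - 34/5) = 364293 + 36/5 = 1821501/5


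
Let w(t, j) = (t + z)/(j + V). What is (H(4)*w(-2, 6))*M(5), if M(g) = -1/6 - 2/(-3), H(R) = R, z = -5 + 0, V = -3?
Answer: -14/3 ≈ -4.6667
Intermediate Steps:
z = -5
w(t, j) = (-5 + t)/(-3 + j) (w(t, j) = (t - 5)/(j - 3) = (-5 + t)/(-3 + j))
M(g) = ½ (M(g) = -1*⅙ - 2*(-⅓) = -⅙ + ⅔ = ½)
(H(4)*w(-2, 6))*M(5) = (4*((-5 - 2)/(-3 + 6)))*(½) = (4*(-7/3))*(½) = -28/3*½ = -14/3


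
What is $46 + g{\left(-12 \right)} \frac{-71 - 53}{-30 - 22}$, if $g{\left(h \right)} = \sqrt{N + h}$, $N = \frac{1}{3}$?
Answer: $46 + \frac{31 i \sqrt{105}}{39} \approx 46.0 + 8.145 i$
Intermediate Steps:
$N = \frac{1}{3} \approx 0.33333$
$g{\left(h \right)} = \sqrt{\frac{1}{3} + h}$
$46 + g{\left(-12 \right)} \frac{-71 - 53}{-30 - 22} = 46 + \frac{\sqrt{3 + 9 \left(-12\right)}}{3} \frac{-71 - 53}{-30 - 22} = 46 + \frac{\sqrt{3 - 108}}{3} \left(- \frac{124}{-52}\right) = 46 + \frac{\sqrt{-105}}{3} \left(\left(-124\right) \left(- \frac{1}{52}\right)\right) = 46 + \frac{i \sqrt{105}}{3} \cdot \frac{31}{13} = 46 + \frac{31 i \sqrt{105}}{39}$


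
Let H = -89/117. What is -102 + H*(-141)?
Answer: 205/39 ≈ 5.2564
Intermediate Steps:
H = -89/117 (H = -89*1/117 = -89/117 ≈ -0.76068)
-102 + H*(-141) = -102 - 89/117*(-141) = -102 + 4183/39 = 205/39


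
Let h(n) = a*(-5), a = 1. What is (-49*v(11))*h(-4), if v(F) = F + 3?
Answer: 3430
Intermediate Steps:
h(n) = -5 (h(n) = 1*(-5) = -5)
v(F) = 3 + F
(-49*v(11))*h(-4) = -49*(3 + 11)*(-5) = -49*14*(-5) = -686*(-5) = 3430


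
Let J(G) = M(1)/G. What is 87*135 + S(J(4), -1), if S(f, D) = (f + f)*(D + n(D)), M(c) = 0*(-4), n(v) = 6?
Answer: 11745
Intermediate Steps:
M(c) = 0
J(G) = 0 (J(G) = 0/G = 0)
S(f, D) = 2*f*(6 + D) (S(f, D) = (f + f)*(D + 6) = (2*f)*(6 + D) = 2*f*(6 + D))
87*135 + S(J(4), -1) = 87*135 + 2*0*(6 - 1) = 11745 + 2*0*5 = 11745 + 0 = 11745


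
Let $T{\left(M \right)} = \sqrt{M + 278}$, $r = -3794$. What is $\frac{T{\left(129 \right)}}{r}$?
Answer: $- \frac{\sqrt{407}}{3794} \approx -0.0053174$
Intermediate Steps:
$T{\left(M \right)} = \sqrt{278 + M}$
$\frac{T{\left(129 \right)}}{r} = \frac{\sqrt{278 + 129}}{-3794} = \sqrt{407} \left(- \frac{1}{3794}\right) = - \frac{\sqrt{407}}{3794}$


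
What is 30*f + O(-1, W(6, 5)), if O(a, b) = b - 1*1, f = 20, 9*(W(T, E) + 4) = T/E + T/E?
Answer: 8929/15 ≈ 595.27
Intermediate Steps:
W(T, E) = -4 + 2*T/(9*E) (W(T, E) = -4 + (T/E + T/E)/9 = -4 + (2*T/E)/9 = -4 + 2*T/(9*E))
O(a, b) = -1 + b (O(a, b) = b - 1 = -1 + b)
30*f + O(-1, W(6, 5)) = 30*20 + (-1 + (-4 + (2/9)*6/5)) = 600 + (-1 + (-4 + (2/9)*6*(⅕))) = 600 + (-1 + (-4 + 4/15)) = 600 + (-1 - 56/15) = 600 - 71/15 = 8929/15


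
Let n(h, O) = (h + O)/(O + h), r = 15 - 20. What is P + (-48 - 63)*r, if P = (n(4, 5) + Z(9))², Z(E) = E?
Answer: 655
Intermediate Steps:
r = -5
n(h, O) = 1 (n(h, O) = (O + h)/(O + h) = 1)
P = 100 (P = (1 + 9)² = 10² = 100)
P + (-48 - 63)*r = 100 + (-48 - 63)*(-5) = 100 - 111*(-5) = 100 + 555 = 655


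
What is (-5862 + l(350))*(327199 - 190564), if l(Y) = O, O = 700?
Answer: -705309870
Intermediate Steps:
l(Y) = 700
(-5862 + l(350))*(327199 - 190564) = (-5862 + 700)*(327199 - 190564) = -5162*136635 = -705309870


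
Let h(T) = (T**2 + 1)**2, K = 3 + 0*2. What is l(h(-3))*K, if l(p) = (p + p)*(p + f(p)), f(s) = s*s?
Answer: 6060000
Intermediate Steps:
K = 3 (K = 3 + 0 = 3)
f(s) = s**2
h(T) = (1 + T**2)**2
l(p) = 2*p*(p + p**2) (l(p) = (p + p)*(p + p**2) = (2*p)*(p + p**2) = 2*p*(p + p**2))
l(h(-3))*K = (2*((1 + (-3)**2)**2)**2*(1 + (1 + (-3)**2)**2))*3 = (2*((1 + 9)**2)**2*(1 + (1 + 9)**2))*3 = (2*(10**2)**2*(1 + 10**2))*3 = (2*100**2*(1 + 100))*3 = (2*10000*101)*3 = 2020000*3 = 6060000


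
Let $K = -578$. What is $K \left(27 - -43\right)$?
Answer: $-40460$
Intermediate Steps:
$K \left(27 - -43\right) = - 578 \left(27 - -43\right) = - 578 \left(27 + 43\right) = \left(-578\right) 70 = -40460$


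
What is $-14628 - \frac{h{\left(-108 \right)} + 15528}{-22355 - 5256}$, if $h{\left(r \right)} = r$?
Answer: $- \frac{403878288}{27611} \approx -14627.0$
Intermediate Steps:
$-14628 - \frac{h{\left(-108 \right)} + 15528}{-22355 - 5256} = -14628 - \frac{-108 + 15528}{-22355 - 5256} = -14628 - \frac{15420}{-27611} = -14628 - 15420 \left(- \frac{1}{27611}\right) = -14628 - - \frac{15420}{27611} = -14628 + \frac{15420}{27611} = - \frac{403878288}{27611}$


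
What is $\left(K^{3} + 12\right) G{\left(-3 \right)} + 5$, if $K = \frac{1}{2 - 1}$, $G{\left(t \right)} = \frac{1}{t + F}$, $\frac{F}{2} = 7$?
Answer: $\frac{68}{11} \approx 6.1818$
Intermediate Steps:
$F = 14$ ($F = 2 \cdot 7 = 14$)
$G{\left(t \right)} = \frac{1}{14 + t}$ ($G{\left(t \right)} = \frac{1}{t + 14} = \frac{1}{14 + t}$)
$K = 1$ ($K = 1^{-1} = 1$)
$\left(K^{3} + 12\right) G{\left(-3 \right)} + 5 = \frac{1^{3} + 12}{14 - 3} + 5 = \frac{1 + 12}{11} + 5 = 13 \cdot \frac{1}{11} + 5 = \frac{13}{11} + 5 = \frac{68}{11}$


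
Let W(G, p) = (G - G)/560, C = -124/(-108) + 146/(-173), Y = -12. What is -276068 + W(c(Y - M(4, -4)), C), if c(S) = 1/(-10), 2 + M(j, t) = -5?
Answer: -276068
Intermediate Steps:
M(j, t) = -7 (M(j, t) = -2 - 5 = -7)
C = 1421/4671 (C = -124*(-1/108) + 146*(-1/173) = 31/27 - 146/173 = 1421/4671 ≈ 0.30422)
c(S) = -⅒
W(G, p) = 0 (W(G, p) = 0*(1/560) = 0)
-276068 + W(c(Y - M(4, -4)), C) = -276068 + 0 = -276068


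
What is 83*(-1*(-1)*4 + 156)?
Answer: 13280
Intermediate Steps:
83*(-1*(-1)*4 + 156) = 83*(1*4 + 156) = 83*(4 + 156) = 83*160 = 13280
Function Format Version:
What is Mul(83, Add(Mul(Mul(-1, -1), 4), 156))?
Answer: 13280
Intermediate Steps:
Mul(83, Add(Mul(Mul(-1, -1), 4), 156)) = Mul(83, Add(Mul(1, 4), 156)) = Mul(83, Add(4, 156)) = Mul(83, 160) = 13280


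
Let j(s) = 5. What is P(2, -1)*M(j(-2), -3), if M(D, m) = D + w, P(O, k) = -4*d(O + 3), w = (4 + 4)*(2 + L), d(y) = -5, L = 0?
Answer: 420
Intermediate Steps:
w = 16 (w = (4 + 4)*(2 + 0) = 8*2 = 16)
P(O, k) = 20 (P(O, k) = -4*(-5) = 20)
M(D, m) = 16 + D (M(D, m) = D + 16 = 16 + D)
P(2, -1)*M(j(-2), -3) = 20*(16 + 5) = 20*21 = 420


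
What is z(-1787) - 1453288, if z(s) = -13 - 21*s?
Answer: -1415774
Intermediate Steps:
z(-1787) - 1453288 = (-13 - 21*(-1787)) - 1453288 = (-13 + 37527) - 1453288 = 37514 - 1453288 = -1415774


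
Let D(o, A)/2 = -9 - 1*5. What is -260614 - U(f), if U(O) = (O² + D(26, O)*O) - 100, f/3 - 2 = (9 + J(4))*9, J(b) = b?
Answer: -377967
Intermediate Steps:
D(o, A) = -28 (D(o, A) = 2*(-9 - 1*5) = 2*(-9 - 5) = 2*(-14) = -28)
f = 357 (f = 6 + 3*((9 + 4)*9) = 6 + 3*(13*9) = 6 + 3*117 = 6 + 351 = 357)
U(O) = -100 + O² - 28*O (U(O) = (O² - 28*O) - 100 = -100 + O² - 28*O)
-260614 - U(f) = -260614 - (-100 + 357² - 28*357) = -260614 - (-100 + 127449 - 9996) = -260614 - 1*117353 = -260614 - 117353 = -377967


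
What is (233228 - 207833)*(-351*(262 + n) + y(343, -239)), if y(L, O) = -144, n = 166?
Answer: -3818696940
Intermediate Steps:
(233228 - 207833)*(-351*(262 + n) + y(343, -239)) = (233228 - 207833)*(-351*(262 + 166) - 144) = 25395*(-351*428 - 144) = 25395*(-150228 - 144) = 25395*(-150372) = -3818696940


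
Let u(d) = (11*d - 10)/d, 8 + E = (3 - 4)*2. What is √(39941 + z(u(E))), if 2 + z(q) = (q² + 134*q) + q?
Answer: √41703 ≈ 204.21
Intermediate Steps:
E = -10 (E = -8 + (3 - 4)*2 = -8 - 1*2 = -8 - 2 = -10)
u(d) = (-10 + 11*d)/d
z(q) = -2 + q² + 135*q (z(q) = -2 + ((q² + 134*q) + q) = -2 + (q² + 135*q) = -2 + q² + 135*q)
√(39941 + z(u(E))) = √(39941 + (-2 + (11 - 10/(-10))² + 135*(11 - 10/(-10)))) = √(39941 + (-2 + (11 - 10*(-⅒))² + 135*(11 - 10*(-⅒)))) = √(39941 + (-2 + (11 + 1)² + 135*(11 + 1))) = √(39941 + (-2 + 12² + 135*12)) = √(39941 + (-2 + 144 + 1620)) = √(39941 + 1762) = √41703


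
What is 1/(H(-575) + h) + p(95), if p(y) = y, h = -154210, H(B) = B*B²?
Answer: 18075040574/190263585 ≈ 95.000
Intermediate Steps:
H(B) = B³
1/(H(-575) + h) + p(95) = 1/((-575)³ - 154210) + 95 = 1/(-190109375 - 154210) + 95 = 1/(-190263585) + 95 = -1/190263585 + 95 = 18075040574/190263585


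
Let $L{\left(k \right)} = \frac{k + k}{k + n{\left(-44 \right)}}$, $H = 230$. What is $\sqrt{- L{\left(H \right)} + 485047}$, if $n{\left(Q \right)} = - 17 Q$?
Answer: $\frac{\sqrt{115984811217}}{489} \approx 696.45$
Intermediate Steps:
$L{\left(k \right)} = \frac{2 k}{748 + k}$ ($L{\left(k \right)} = \frac{k + k}{k - -748} = \frac{2 k}{k + 748} = \frac{2 k}{748 + k}$)
$\sqrt{- L{\left(H \right)} + 485047} = \sqrt{- \frac{2 \cdot 230}{748 + 230} + 485047} = \sqrt{- \frac{2 \cdot 230}{978} + 485047} = \sqrt{\left(-1\right) \frac{230}{489} + 485047} = \sqrt{- \frac{230}{489} + 485047} = \sqrt{\frac{237187753}{489}} = \frac{\sqrt{115984811217}}{489}$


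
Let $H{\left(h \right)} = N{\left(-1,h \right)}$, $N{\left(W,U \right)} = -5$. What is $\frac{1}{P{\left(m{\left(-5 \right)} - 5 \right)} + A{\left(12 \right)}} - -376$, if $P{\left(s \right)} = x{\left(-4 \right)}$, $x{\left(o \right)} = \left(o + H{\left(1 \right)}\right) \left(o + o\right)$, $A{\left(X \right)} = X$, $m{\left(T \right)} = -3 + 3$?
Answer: $\frac{31585}{84} \approx 376.01$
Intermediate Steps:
$H{\left(h \right)} = -5$
$m{\left(T \right)} = 0$
$x{\left(o \right)} = 2 o \left(-5 + o\right)$ ($x{\left(o \right)} = \left(o - 5\right) \left(o + o\right) = \left(-5 + o\right) 2 o = 2 o \left(-5 + o\right)$)
$P{\left(s \right)} = 72$ ($P{\left(s \right)} = 2 \left(-4\right) \left(-5 - 4\right) = 2 \left(-4\right) \left(-9\right) = 72$)
$\frac{1}{P{\left(m{\left(-5 \right)} - 5 \right)} + A{\left(12 \right)}} - -376 = \frac{1}{72 + 12} - -376 = \frac{1}{84} + 376 = \frac{31585}{84}$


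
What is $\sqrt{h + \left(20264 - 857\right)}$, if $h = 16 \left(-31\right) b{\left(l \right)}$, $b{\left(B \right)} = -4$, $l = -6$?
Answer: $\sqrt{21391} \approx 146.26$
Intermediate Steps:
$h = 1984$ ($h = 16 \left(-31\right) \left(-4\right) = \left(-496\right) \left(-4\right) = 1984$)
$\sqrt{h + \left(20264 - 857\right)} = \sqrt{1984 + \left(20264 - 857\right)} = \sqrt{1984 + 19407} = \sqrt{21391}$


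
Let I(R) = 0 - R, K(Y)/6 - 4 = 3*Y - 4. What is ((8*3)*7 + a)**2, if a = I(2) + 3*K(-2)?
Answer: 3364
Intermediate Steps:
K(Y) = 18*Y (K(Y) = 24 + 6*(3*Y - 4) = 24 + 6*(-4 + 3*Y) = 24 + (-24 + 18*Y) = 18*Y)
I(R) = -R
a = -110 (a = -1*2 + 3*(18*(-2)) = -2 + 3*(-36) = -2 - 108 = -110)
((8*3)*7 + a)**2 = ((8*3)*7 - 110)**2 = (24*7 - 110)**2 = (168 - 110)**2 = 58**2 = 3364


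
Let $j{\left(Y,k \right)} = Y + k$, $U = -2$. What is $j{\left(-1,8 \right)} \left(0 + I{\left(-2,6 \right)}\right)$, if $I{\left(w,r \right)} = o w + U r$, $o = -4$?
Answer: $-28$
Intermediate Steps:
$I{\left(w,r \right)} = - 4 w - 2 r$
$j{\left(-1,8 \right)} \left(0 + I{\left(-2,6 \right)}\right) = \left(-1 + 8\right) \left(0 - 4\right) = 7 \left(0 + \left(8 - 12\right)\right) = 7 \left(0 - 4\right) = 7 \left(-4\right) = -28$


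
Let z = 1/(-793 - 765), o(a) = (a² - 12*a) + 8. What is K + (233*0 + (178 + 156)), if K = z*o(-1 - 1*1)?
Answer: 260168/779 ≈ 333.98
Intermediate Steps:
o(a) = 8 + a² - 12*a
z = -1/1558 (z = 1/(-1558) = -1/1558 ≈ -0.00064185)
K = -18/779 (K = -(8 + (-1 - 1*1)² - 12*(-1 - 1*1))/1558 = -(8 + (-1 - 1)² - 12*(-1 - 1))/1558 = -(8 + (-2)² - 12*(-2))/1558 = -(8 + 4 + 24)/1558 = -1/1558*36 = -18/779 ≈ -0.023107)
K + (233*0 + (178 + 156)) = -18/779 + (233*0 + (178 + 156)) = -18/779 + (0 + 334) = -18/779 + 334 = 260168/779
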